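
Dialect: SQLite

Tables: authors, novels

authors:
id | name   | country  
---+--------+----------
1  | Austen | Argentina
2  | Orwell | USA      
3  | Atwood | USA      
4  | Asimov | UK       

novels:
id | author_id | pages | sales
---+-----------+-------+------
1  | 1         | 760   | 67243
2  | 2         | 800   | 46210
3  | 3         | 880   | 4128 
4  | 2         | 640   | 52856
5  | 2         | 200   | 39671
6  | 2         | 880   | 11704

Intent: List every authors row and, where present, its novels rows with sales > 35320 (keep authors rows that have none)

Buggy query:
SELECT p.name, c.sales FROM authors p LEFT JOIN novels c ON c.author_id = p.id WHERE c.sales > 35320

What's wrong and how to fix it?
Bug: A WHERE condition on the right-hand table after LEFT JOIN drops unmatched parents

Fix: Move the right-table condition into the ON clause so unmatched parents are kept

Corrected query:
SELECT p.name, c.sales FROM authors p LEFT JOIN novels c ON c.author_id = p.id AND c.sales > 35320

Result:
name   | sales
-------+------
Austen | 67243
Orwell | 39671
Orwell | 46210
Orwell | 52856
Atwood | NULL 
Asimov | NULL 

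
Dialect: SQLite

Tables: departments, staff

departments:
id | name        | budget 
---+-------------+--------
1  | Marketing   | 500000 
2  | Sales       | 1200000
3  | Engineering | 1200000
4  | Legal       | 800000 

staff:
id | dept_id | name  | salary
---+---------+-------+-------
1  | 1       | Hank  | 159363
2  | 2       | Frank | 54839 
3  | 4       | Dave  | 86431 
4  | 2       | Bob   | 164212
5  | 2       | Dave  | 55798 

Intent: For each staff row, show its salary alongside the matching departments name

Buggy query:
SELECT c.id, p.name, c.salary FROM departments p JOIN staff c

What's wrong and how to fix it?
Bug: JOIN with no ON clause produces a cartesian product; every staff row pairs with every departments row

Fix: Specify the join condition linking the foreign key to the parent id

Corrected query:
SELECT c.id, p.name, c.salary FROM departments p JOIN staff c ON c.dept_id = p.id

Result:
id | name      | salary
---+-----------+-------
1  | Marketing | 159363
2  | Sales     | 54839 
3  | Legal     | 86431 
4  | Sales     | 164212
5  | Sales     | 55798 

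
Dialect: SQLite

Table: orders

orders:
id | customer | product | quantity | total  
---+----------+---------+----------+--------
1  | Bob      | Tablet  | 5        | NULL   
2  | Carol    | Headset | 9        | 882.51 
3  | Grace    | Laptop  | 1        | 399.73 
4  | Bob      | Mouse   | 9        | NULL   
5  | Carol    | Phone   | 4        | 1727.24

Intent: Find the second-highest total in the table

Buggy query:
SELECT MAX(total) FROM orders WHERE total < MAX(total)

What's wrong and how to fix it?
Bug: MAX(total) on the right of the comparison is an aggregate-in-WHERE error

Fix: Compute the overall MAX in a subquery, then take MAX of rows below it

Corrected query:
SELECT MAX(total) FROM orders WHERE total < (SELECT MAX(total) FROM orders)

Result:
MAX(total)
----------
882.51    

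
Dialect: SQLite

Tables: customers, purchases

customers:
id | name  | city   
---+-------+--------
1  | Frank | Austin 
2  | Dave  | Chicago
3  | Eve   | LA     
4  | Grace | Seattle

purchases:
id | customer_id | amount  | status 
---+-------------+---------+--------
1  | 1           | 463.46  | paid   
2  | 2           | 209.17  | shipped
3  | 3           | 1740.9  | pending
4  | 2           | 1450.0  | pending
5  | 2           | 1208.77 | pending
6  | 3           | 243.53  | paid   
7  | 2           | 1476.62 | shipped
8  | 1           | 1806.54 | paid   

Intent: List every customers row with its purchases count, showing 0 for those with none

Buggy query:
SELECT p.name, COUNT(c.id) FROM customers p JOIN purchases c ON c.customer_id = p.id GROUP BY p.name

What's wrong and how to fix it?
Bug: An inner join excludes parents with zero children

Fix: Switch to LEFT JOIN to retain unmatched parent rows

Corrected query:
SELECT p.name, COUNT(c.id) FROM customers p LEFT JOIN purchases c ON c.customer_id = p.id GROUP BY p.name

Result:
name  | COUNT(c.id)
------+------------
Dave  | 4          
Eve   | 2          
Frank | 2          
Grace | 0          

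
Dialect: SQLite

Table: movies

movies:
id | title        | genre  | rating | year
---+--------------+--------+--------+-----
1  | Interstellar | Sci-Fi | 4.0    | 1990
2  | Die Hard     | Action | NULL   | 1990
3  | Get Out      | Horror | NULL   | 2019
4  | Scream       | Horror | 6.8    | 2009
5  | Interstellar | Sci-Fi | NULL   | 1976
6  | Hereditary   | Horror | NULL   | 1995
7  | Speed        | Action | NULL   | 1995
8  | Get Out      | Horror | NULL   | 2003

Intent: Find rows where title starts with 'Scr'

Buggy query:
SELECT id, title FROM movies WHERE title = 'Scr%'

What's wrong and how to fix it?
Bug: Wildcards only work with LIKE; '=' treats '%' as a literal character

Fix: Replace '=' with LIKE so 'Scr%' is treated as a pattern

Corrected query:
SELECT id, title FROM movies WHERE title LIKE 'Scr%'

Result:
id | title 
---+-------
4  | Scream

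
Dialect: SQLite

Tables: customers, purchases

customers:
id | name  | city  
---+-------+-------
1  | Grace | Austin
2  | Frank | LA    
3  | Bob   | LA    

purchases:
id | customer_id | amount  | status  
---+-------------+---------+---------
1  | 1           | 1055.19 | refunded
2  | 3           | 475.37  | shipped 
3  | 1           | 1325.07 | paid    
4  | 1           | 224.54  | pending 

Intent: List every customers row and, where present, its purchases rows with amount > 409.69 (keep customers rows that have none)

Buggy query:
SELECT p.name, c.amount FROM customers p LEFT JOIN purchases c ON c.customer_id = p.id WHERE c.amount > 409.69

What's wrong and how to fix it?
Bug: Filtering c.amount in WHERE discards the NULL rows produced by LEFT JOIN, turning it into an inner join

Fix: Put 'c.amount > 409.69' in the JOIN's ON clause instead of WHERE

Corrected query:
SELECT p.name, c.amount FROM customers p LEFT JOIN purchases c ON c.customer_id = p.id AND c.amount > 409.69

Result:
name  | amount 
------+--------
Grace | 1055.19
Grace | 1325.07
Frank | NULL   
Bob   | 475.37 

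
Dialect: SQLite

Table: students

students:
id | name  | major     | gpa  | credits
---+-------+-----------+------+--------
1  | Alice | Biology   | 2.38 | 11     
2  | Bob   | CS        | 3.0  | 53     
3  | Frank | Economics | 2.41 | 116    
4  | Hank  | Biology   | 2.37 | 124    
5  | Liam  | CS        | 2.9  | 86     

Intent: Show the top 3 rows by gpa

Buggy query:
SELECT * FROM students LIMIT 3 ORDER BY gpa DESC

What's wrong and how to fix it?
Bug: ORDER BY cannot follow LIMIT; LIMIT is the final clause

Fix: Swap the clauses: ORDER BY first, then LIMIT

Corrected query:
SELECT * FROM students ORDER BY gpa DESC LIMIT 3

Result:
id | name  | major     | gpa  | credits
---+-------+-----------+------+--------
2  | Bob   | CS        | 3    | 53     
5  | Liam  | CS        | 2.9  | 86     
3  | Frank | Economics | 2.41 | 116    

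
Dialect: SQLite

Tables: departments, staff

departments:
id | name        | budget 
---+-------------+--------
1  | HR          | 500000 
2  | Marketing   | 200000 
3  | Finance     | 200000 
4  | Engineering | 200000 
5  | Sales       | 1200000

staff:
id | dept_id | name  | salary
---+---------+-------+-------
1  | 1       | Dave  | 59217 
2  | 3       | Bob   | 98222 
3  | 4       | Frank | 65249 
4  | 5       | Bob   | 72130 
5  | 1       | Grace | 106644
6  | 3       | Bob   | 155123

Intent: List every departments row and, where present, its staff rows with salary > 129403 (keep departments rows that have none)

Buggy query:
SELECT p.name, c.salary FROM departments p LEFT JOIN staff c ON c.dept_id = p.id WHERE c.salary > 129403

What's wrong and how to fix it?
Bug: Filtering c.salary in WHERE discards the NULL rows produced by LEFT JOIN, turning it into an inner join

Fix: Put 'c.salary > 129403' in the JOIN's ON clause instead of WHERE

Corrected query:
SELECT p.name, c.salary FROM departments p LEFT JOIN staff c ON c.dept_id = p.id AND c.salary > 129403

Result:
name        | salary
------------+-------
HR          | NULL  
Marketing   | NULL  
Finance     | 155123
Engineering | NULL  
Sales       | NULL  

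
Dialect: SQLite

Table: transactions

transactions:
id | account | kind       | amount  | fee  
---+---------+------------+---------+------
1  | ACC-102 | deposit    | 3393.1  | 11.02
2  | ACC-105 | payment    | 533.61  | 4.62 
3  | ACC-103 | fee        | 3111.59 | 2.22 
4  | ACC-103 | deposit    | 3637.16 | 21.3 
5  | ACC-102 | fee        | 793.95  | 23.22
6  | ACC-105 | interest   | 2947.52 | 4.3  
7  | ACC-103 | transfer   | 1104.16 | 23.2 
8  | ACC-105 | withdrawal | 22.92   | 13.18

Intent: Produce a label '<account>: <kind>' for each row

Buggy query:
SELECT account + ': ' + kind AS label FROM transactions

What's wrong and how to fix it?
Bug: SQLite uses || for string concatenation; + coerces text to numbers (yielding 0)

Fix: Replace + with || to concatenate text

Corrected query:
SELECT account || ': ' || kind AS label FROM transactions

Result:
label              
-------------------
ACC-102: deposit   
ACC-105: payment   
ACC-103: fee       
ACC-103: deposit   
ACC-102: fee       
ACC-105: interest  
ACC-103: transfer  
ACC-105: withdrawal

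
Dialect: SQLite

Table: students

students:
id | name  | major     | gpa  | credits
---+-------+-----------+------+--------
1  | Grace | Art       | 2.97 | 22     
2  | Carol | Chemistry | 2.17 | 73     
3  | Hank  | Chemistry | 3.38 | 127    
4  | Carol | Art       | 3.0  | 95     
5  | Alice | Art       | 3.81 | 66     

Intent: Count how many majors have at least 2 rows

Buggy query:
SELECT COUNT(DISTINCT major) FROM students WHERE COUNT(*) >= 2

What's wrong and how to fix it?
Bug: COUNT(*) cannot appear in WHERE; the per-group count doesn't exist yet

Fix: Group first with HAVING COUNT(*) >= 2, then COUNT the resulting groups

Corrected query:
SELECT COUNT(*) FROM (SELECT major FROM students GROUP BY major HAVING COUNT(*) >= 2)

Result:
COUNT(*)
--------
2       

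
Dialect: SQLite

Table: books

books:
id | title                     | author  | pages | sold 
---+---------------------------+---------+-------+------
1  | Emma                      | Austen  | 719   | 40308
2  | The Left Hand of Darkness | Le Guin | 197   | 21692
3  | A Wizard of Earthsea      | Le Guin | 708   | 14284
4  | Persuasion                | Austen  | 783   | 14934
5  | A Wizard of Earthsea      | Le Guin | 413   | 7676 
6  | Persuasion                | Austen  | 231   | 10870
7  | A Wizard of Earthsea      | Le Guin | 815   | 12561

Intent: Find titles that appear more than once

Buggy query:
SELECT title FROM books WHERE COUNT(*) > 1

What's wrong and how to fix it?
Bug: WHERE can't reference COUNT(*); aggregates are computed after WHERE

Fix: GROUP BY title, then filter groups with HAVING COUNT(*) > 1

Corrected query:
SELECT title FROM books GROUP BY title HAVING COUNT(*) > 1

Result:
title               
--------------------
A Wizard of Earthsea
Persuasion          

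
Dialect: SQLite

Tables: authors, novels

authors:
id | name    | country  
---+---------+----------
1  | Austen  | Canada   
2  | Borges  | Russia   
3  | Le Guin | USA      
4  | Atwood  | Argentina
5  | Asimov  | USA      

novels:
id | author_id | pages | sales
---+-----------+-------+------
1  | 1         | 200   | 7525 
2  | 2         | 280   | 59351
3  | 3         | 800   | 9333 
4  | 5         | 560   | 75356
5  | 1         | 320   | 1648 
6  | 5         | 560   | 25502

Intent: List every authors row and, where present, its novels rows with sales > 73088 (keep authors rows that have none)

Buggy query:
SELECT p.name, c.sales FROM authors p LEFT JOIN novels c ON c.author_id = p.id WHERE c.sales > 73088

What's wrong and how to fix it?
Bug: Filtering c.sales in WHERE discards the NULL rows produced by LEFT JOIN, turning it into an inner join

Fix: Move the right-table condition into the ON clause so unmatched parents are kept

Corrected query:
SELECT p.name, c.sales FROM authors p LEFT JOIN novels c ON c.author_id = p.id AND c.sales > 73088

Result:
name    | sales
--------+------
Austen  | NULL 
Borges  | NULL 
Le Guin | NULL 
Atwood  | NULL 
Asimov  | 75356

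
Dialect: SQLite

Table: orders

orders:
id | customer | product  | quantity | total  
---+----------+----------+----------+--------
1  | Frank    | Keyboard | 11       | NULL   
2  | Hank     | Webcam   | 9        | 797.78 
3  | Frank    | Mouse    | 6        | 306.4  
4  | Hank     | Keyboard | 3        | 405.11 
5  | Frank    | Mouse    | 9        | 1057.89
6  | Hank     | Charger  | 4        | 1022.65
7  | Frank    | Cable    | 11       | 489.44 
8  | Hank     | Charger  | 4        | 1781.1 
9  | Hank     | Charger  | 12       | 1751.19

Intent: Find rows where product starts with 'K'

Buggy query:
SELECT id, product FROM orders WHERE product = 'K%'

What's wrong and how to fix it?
Bug: '=' compares the literal string including the % character; pattern matching needs LIKE

Fix: Replace '=' with LIKE so 'K%' is treated as a pattern

Corrected query:
SELECT id, product FROM orders WHERE product LIKE 'K%'

Result:
id | product 
---+---------
1  | Keyboard
4  | Keyboard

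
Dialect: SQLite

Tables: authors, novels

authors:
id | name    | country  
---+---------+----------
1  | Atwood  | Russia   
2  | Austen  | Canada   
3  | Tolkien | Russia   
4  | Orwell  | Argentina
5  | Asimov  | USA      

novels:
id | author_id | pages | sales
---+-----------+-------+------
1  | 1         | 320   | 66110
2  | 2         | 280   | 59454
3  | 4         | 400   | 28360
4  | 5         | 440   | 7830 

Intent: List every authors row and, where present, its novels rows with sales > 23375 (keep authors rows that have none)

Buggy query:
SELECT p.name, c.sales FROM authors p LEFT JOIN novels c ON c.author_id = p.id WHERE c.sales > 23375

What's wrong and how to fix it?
Bug: Filtering c.sales in WHERE discards the NULL rows produced by LEFT JOIN, turning it into an inner join

Fix: Put 'c.sales > 23375' in the JOIN's ON clause instead of WHERE

Corrected query:
SELECT p.name, c.sales FROM authors p LEFT JOIN novels c ON c.author_id = p.id AND c.sales > 23375

Result:
name    | sales
--------+------
Atwood  | 66110
Austen  | 59454
Tolkien | NULL 
Orwell  | 28360
Asimov  | NULL 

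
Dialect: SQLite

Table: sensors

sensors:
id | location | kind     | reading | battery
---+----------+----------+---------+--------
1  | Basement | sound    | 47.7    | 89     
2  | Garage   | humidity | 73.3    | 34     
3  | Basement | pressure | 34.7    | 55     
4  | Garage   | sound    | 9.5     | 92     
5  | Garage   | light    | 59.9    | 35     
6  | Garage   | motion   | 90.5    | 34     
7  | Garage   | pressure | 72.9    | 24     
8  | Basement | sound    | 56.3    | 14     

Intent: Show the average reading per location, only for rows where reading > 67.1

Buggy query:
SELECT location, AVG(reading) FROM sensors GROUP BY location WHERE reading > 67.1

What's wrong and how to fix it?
Bug: Row-level WHERE must come before GROUP BY in the clause order

Fix: Place WHERE between FROM and GROUP BY

Corrected query:
SELECT location, AVG(reading) FROM sensors WHERE reading > 67.1 GROUP BY location

Result:
location | AVG(reading)
---------+-------------
Garage   | 78.9        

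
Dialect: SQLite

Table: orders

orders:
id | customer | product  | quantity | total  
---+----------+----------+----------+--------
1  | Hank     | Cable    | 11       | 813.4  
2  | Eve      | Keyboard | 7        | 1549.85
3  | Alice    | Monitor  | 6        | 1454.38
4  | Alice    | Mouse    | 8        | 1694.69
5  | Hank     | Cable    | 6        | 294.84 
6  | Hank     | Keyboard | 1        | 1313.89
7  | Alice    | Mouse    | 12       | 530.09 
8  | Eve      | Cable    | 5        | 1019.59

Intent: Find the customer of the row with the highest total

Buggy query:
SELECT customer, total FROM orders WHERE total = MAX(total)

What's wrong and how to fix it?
Bug: MAX(total) is an aggregate and cannot be used directly in WHERE

Fix: Wrap MAX in a scalar subquery so WHERE compares against a single value

Corrected query:
SELECT customer, total FROM orders WHERE total = (SELECT MAX(total) FROM orders)

Result:
customer | total  
---------+--------
Alice    | 1694.69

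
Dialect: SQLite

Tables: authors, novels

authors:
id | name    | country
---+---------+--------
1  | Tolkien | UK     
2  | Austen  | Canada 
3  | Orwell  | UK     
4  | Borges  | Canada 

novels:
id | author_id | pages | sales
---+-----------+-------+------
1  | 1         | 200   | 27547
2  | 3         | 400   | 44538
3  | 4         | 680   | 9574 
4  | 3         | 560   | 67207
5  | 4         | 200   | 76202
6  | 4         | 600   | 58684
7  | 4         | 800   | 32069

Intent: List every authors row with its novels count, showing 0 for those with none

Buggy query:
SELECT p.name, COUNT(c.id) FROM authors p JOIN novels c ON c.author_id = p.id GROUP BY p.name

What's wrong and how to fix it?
Bug: INNER JOIN drops authors rows that have no matching novels rows

Fix: Use LEFT JOIN so parents without children still appear (COUNT(c.id) gives 0)

Corrected query:
SELECT p.name, COUNT(c.id) FROM authors p LEFT JOIN novels c ON c.author_id = p.id GROUP BY p.name

Result:
name    | COUNT(c.id)
--------+------------
Austen  | 0          
Borges  | 4          
Orwell  | 2          
Tolkien | 1          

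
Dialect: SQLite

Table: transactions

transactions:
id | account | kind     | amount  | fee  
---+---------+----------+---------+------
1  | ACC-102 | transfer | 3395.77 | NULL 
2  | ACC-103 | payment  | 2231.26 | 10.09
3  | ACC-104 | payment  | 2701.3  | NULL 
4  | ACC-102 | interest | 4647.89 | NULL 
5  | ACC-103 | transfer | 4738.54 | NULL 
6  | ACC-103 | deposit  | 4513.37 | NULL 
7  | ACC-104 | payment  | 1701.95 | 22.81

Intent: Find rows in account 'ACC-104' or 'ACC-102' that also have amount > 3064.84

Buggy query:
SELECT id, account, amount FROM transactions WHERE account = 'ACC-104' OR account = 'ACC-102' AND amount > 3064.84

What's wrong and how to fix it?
Bug: AND binds tighter than OR, so this parses as account = 'ACC-104' OR (account = 'ACC-102' AND amount > 3064.84)

Fix: Add parentheses around the OR so the AND applies to both alternatives

Corrected query:
SELECT id, account, amount FROM transactions WHERE (account = 'ACC-104' OR account = 'ACC-102') AND amount > 3064.84

Result:
id | account | amount 
---+---------+--------
1  | ACC-102 | 3395.77
4  | ACC-102 | 4647.89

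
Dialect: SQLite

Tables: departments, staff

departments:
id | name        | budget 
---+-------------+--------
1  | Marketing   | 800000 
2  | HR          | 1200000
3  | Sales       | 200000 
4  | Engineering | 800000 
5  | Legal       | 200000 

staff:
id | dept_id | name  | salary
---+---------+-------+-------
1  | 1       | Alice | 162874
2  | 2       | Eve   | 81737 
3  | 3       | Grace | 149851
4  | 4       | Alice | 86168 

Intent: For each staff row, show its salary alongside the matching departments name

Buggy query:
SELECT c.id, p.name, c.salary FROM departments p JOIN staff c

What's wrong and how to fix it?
Bug: JOIN with no ON clause produces a cartesian product; every staff row pairs with every departments row

Fix: Add ON c.dept_id = p.id to the JOIN

Corrected query:
SELECT c.id, p.name, c.salary FROM departments p JOIN staff c ON c.dept_id = p.id

Result:
id | name        | salary
---+-------------+-------
1  | Marketing   | 162874
2  | HR          | 81737 
3  | Sales       | 149851
4  | Engineering | 86168 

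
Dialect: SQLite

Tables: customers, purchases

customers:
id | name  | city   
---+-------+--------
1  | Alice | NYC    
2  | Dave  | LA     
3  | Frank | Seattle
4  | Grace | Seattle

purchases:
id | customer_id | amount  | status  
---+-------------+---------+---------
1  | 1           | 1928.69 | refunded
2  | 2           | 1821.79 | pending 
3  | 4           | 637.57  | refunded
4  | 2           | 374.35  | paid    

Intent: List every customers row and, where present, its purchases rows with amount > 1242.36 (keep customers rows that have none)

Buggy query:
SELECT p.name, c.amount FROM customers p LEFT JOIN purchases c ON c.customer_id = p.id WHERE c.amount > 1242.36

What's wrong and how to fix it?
Bug: A WHERE condition on the right-hand table after LEFT JOIN drops unmatched parents

Fix: Put 'c.amount > 1242.36' in the JOIN's ON clause instead of WHERE

Corrected query:
SELECT p.name, c.amount FROM customers p LEFT JOIN purchases c ON c.customer_id = p.id AND c.amount > 1242.36

Result:
name  | amount 
------+--------
Alice | 1928.69
Dave  | 1821.79
Frank | NULL   
Grace | NULL   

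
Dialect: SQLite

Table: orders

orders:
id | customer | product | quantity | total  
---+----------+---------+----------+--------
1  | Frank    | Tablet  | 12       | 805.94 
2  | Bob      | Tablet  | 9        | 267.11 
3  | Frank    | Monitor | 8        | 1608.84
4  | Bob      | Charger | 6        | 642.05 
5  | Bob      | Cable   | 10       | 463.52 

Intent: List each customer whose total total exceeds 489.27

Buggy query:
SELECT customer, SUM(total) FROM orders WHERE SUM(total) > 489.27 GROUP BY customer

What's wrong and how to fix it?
Bug: WHERE runs before GROUP BY, so aggregates aren't available there

Fix: Move the aggregate condition to a HAVING clause

Corrected query:
SELECT customer, SUM(total) FROM orders GROUP BY customer HAVING SUM(total) > 489.27

Result:
customer | SUM(total)
---------+-----------
Bob      | 1372.68   
Frank    | 2414.78   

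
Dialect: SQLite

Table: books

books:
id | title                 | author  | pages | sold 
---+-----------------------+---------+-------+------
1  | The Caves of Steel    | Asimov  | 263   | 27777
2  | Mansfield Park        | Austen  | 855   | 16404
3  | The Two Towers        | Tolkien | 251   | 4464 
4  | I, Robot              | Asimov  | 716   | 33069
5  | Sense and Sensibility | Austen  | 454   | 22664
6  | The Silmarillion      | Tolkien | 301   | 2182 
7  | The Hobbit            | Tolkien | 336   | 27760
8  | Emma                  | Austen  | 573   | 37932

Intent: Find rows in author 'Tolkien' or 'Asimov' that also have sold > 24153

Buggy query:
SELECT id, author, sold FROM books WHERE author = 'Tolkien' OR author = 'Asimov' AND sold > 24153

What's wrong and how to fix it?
Bug: Without parentheses, AND is evaluated before OR, so the sold filter only applies to the 'Asimov' branch

Fix: Group the OR with parentheses (or use IN), then AND the threshold

Corrected query:
SELECT id, author, sold FROM books WHERE (author = 'Tolkien' OR author = 'Asimov') AND sold > 24153

Result:
id | author  | sold 
---+---------+------
1  | Asimov  | 27777
4  | Asimov  | 33069
7  | Tolkien | 27760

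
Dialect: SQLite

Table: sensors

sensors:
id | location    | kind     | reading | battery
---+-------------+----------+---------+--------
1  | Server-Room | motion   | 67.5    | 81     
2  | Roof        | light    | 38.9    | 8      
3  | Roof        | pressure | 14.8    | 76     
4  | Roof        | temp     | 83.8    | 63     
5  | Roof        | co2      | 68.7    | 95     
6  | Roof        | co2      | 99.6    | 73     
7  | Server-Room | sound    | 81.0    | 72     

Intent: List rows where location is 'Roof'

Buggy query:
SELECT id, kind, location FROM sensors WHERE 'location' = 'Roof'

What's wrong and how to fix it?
Bug: 'location' in single quotes is a string literal, not the column; the comparison is literal-vs-literal and never true

Fix: Remove the quotes around the column name (or use double quotes for an identifier)

Corrected query:
SELECT id, kind, location FROM sensors WHERE location = 'Roof'

Result:
id | kind     | location
---+----------+---------
2  | light    | Roof    
3  | pressure | Roof    
4  | temp     | Roof    
5  | co2      | Roof    
6  | co2      | Roof    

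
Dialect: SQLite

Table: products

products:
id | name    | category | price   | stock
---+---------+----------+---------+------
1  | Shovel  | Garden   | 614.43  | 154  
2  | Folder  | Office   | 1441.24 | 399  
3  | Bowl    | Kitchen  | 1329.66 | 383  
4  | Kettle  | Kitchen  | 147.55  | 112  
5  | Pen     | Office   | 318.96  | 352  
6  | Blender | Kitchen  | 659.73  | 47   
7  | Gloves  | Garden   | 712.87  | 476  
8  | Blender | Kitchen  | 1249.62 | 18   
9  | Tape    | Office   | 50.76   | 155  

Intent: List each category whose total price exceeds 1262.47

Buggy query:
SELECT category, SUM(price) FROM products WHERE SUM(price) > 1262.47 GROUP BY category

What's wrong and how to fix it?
Bug: WHERE runs before GROUP BY, so aggregates aren't available there

Fix: Move the aggregate condition to a HAVING clause

Corrected query:
SELECT category, SUM(price) FROM products GROUP BY category HAVING SUM(price) > 1262.47

Result:
category | SUM(price)
---------+-----------
Garden   | 1327.3    
Kitchen  | 3386.56   
Office   | 1810.96   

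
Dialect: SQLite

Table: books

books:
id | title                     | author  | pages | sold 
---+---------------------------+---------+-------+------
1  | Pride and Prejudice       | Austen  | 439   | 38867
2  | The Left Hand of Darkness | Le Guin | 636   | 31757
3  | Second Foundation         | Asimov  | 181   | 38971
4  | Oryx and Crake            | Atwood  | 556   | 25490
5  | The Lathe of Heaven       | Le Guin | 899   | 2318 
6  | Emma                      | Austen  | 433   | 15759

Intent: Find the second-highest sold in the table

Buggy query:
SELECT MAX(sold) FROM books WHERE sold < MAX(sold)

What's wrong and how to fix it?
Bug: The inner MAX is an aggregate inside WHERE, which is not allowed

Fix: Put the inner MAX in a scalar subquery

Corrected query:
SELECT MAX(sold) FROM books WHERE sold < (SELECT MAX(sold) FROM books)

Result:
MAX(sold)
---------
38867    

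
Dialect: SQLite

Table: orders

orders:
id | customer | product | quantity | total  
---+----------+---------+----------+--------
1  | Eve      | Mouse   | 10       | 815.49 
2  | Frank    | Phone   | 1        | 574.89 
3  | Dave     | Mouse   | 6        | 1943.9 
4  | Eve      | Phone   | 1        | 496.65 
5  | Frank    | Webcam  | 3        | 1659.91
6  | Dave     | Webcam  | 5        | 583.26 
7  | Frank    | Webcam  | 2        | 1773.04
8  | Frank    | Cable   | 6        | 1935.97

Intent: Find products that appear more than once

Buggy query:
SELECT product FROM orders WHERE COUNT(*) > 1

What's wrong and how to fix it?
Bug: COUNT(*) is an aggregate and cannot be used in WHERE

Fix: GROUP BY product, then filter groups with HAVING COUNT(*) > 1

Corrected query:
SELECT product FROM orders GROUP BY product HAVING COUNT(*) > 1

Result:
product
-------
Mouse  
Phone  
Webcam 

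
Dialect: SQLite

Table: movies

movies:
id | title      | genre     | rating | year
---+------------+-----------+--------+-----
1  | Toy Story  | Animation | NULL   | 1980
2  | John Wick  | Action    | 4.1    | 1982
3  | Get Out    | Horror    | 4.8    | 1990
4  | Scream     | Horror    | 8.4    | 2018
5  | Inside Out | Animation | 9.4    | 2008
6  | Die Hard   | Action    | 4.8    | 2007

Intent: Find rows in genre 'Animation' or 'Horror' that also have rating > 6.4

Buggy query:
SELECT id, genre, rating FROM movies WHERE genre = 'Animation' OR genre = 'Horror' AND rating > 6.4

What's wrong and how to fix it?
Bug: Without parentheses, AND is evaluated before OR, so the rating filter only applies to the 'Horror' branch

Fix: Group the OR with parentheses (or use IN), then AND the threshold

Corrected query:
SELECT id, genre, rating FROM movies WHERE (genre = 'Animation' OR genre = 'Horror') AND rating > 6.4

Result:
id | genre     | rating
---+-----------+-------
4  | Horror    | 8.4   
5  | Animation | 9.4   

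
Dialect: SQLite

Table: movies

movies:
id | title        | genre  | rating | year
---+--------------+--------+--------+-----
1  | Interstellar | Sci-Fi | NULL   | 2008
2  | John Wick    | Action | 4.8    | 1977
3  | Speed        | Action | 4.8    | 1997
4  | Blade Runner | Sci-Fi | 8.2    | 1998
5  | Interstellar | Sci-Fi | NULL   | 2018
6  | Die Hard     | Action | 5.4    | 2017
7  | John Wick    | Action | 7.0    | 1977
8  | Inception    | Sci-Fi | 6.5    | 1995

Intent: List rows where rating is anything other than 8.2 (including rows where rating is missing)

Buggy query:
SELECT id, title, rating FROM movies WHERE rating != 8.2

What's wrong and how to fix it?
Bug: 'rating != 8.2' is unknown when rating is NULL, so NULL rows are silently excluded

Fix: Add an explicit OR rating IS NULL to include the missing-value rows

Corrected query:
SELECT id, title, rating FROM movies WHERE rating != 8.2 OR rating IS NULL

Result:
id | title        | rating
---+--------------+-------
1  | Interstellar | NULL  
2  | John Wick    | 4.8   
3  | Speed        | 4.8   
5  | Interstellar | NULL  
6  | Die Hard     | 5.4   
7  | John Wick    | 7     
8  | Inception    | 6.5   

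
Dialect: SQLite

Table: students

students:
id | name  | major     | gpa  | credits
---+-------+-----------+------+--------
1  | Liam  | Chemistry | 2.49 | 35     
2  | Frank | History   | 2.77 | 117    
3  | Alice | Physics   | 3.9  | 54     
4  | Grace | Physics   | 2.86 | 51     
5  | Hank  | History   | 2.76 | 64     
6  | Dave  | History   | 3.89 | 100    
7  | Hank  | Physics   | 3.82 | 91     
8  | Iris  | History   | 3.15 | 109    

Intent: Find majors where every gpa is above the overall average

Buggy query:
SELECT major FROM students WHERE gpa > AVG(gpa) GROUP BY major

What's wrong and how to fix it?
Bug: AVG() is an aggregate; it can't sit directly in WHERE

Fix: Use a subquery for AVG and a HAVING MIN(...) filter so the condition holds for every row in the group

Corrected query:
SELECT major FROM students GROUP BY major HAVING MIN(gpa) > (SELECT AVG(gpa) FROM students)

Result:
(no rows)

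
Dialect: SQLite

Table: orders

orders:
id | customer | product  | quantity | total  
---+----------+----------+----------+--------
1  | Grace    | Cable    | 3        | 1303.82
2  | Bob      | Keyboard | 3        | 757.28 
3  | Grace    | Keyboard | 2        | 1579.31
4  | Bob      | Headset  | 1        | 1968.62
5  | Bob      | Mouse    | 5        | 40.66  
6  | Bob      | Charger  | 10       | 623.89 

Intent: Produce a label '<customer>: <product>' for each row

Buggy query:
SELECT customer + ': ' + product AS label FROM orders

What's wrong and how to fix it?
Bug: SQLite uses || for string concatenation; + coerces text to numbers (yielding 0)

Fix: Replace + with || to concatenate text

Corrected query:
SELECT customer || ': ' || product AS label FROM orders

Result:
label          
---------------
Grace: Cable   
Bob: Keyboard  
Grace: Keyboard
Bob: Headset   
Bob: Mouse     
Bob: Charger   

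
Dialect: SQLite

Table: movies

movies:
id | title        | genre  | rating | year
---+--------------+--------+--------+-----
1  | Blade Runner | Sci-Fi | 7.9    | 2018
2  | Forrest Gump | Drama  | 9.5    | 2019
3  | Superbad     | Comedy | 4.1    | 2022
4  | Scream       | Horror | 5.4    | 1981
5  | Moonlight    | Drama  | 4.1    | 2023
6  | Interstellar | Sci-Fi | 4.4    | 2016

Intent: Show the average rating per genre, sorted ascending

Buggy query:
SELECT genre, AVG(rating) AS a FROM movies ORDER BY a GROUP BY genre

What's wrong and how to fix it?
Bug: ORDER BY appears before GROUP BY; SQL clause order requires GROUP BY first

Fix: Reorder: SELECT … FROM … GROUP BY … ORDER BY …

Corrected query:
SELECT genre, AVG(rating) AS a FROM movies GROUP BY genre ORDER BY a

Result:
genre  | a   
-------+-----
Comedy | 4.1 
Horror | 5.4 
Sci-Fi | 6.15
Drama  | 6.8 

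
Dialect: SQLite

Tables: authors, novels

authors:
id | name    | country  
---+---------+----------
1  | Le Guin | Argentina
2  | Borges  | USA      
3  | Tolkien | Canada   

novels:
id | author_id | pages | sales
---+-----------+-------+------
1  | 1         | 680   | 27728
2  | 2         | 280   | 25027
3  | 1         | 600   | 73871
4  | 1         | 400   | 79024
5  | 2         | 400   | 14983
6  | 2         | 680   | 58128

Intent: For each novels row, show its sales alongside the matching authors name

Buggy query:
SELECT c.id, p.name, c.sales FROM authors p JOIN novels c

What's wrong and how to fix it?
Bug: JOIN with no ON clause produces a cartesian product; every novels row pairs with every authors row

Fix: Specify the join condition linking the foreign key to the parent id

Corrected query:
SELECT c.id, p.name, c.sales FROM authors p JOIN novels c ON c.author_id = p.id

Result:
id | name    | sales
---+---------+------
1  | Le Guin | 27728
2  | Borges  | 25027
3  | Le Guin | 73871
4  | Le Guin | 79024
5  | Borges  | 14983
6  | Borges  | 58128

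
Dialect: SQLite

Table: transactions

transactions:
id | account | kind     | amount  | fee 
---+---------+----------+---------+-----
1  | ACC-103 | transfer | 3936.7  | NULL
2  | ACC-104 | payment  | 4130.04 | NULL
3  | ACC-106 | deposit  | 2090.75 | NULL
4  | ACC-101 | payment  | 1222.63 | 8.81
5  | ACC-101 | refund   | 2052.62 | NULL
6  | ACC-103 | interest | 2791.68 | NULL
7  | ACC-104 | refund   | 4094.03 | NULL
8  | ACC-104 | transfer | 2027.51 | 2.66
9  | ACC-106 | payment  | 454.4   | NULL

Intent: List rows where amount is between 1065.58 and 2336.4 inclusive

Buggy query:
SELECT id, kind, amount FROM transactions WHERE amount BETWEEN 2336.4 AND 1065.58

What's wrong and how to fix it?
Bug: The bounds are reversed; BETWEEN a AND b requires a <= b to match anything

Fix: Write BETWEEN 1065.58 AND 2336.4

Corrected query:
SELECT id, kind, amount FROM transactions WHERE amount BETWEEN 1065.58 AND 2336.4

Result:
id | kind     | amount 
---+----------+--------
3  | deposit  | 2090.75
4  | payment  | 1222.63
5  | refund   | 2052.62
8  | transfer | 2027.51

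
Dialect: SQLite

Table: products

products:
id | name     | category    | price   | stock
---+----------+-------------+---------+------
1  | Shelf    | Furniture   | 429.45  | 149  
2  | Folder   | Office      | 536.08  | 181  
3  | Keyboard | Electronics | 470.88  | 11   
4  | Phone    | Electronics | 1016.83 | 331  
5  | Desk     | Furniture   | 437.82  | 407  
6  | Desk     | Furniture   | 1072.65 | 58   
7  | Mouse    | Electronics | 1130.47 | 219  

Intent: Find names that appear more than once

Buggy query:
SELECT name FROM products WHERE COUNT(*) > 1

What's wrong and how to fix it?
Bug: WHERE can't reference COUNT(*); aggregates are computed after WHERE

Fix: GROUP BY name, then filter groups with HAVING COUNT(*) > 1

Corrected query:
SELECT name FROM products GROUP BY name HAVING COUNT(*) > 1

Result:
name
----
Desk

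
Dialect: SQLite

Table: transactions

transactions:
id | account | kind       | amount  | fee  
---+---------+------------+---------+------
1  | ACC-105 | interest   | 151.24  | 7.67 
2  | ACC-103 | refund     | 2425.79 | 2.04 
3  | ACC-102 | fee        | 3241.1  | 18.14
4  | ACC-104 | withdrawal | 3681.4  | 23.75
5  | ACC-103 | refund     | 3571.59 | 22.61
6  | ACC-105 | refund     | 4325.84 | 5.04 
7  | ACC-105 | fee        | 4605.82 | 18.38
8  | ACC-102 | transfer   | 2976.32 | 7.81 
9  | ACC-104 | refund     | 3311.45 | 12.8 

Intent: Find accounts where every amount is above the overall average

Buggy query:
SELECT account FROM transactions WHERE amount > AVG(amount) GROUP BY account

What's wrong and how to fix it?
Bug: WHERE evaluates per row before aggregation, so AVG() is unavailable

Fix: Compute the overall average in a scalar subquery and compare each group's MIN against it in HAVING

Corrected query:
SELECT account FROM transactions GROUP BY account HAVING MIN(amount) > (SELECT AVG(amount) FROM transactions)

Result:
account
-------
ACC-104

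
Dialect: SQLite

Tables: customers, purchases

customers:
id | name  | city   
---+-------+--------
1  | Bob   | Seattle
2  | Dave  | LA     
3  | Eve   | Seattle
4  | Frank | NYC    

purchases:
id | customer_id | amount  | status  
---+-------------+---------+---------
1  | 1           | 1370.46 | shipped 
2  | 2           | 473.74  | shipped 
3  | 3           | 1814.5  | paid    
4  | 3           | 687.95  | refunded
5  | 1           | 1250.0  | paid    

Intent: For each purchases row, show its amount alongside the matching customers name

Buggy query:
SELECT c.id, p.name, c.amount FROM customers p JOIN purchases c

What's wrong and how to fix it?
Bug: JOIN with no ON clause produces a cartesian product; every purchases row pairs with every customers row

Fix: Add ON c.customer_id = p.id to the JOIN

Corrected query:
SELECT c.id, p.name, c.amount FROM customers p JOIN purchases c ON c.customer_id = p.id

Result:
id | name | amount 
---+------+--------
1  | Bob  | 1370.46
2  | Dave | 473.74 
3  | Eve  | 1814.5 
4  | Eve  | 687.95 
5  | Bob  | 1250   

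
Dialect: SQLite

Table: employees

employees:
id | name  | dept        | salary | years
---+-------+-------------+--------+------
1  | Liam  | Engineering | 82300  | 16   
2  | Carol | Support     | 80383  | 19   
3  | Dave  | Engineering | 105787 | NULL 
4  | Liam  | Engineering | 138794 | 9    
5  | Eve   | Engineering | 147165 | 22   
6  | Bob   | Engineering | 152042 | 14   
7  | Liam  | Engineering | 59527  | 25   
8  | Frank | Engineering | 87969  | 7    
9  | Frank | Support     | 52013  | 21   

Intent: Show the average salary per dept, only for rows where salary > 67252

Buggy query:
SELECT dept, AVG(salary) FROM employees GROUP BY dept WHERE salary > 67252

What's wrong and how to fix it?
Bug: WHERE cannot follow GROUP BY

Fix: Place WHERE between FROM and GROUP BY

Corrected query:
SELECT dept, AVG(salary) FROM employees WHERE salary > 67252 GROUP BY dept

Result:
dept        | AVG(salary)
------------+------------
Engineering | 119009.5   
Support     | 80383      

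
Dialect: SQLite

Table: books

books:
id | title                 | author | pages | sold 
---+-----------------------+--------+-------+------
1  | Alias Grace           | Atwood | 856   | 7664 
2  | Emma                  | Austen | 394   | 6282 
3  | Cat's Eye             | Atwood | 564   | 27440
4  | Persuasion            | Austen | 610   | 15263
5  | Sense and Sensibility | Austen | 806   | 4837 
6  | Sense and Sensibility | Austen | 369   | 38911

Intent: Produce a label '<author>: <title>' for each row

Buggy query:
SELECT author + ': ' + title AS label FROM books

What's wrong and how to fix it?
Bug: '+' is numeric addition; on text columns SQLite converts them to 0 instead of concatenating

Fix: Replace + with || to concatenate text

Corrected query:
SELECT author || ': ' || title AS label FROM books

Result:
label                        
-----------------------------
Atwood: Alias Grace          
Austen: Emma                 
Atwood: Cat's Eye            
Austen: Persuasion           
Austen: Sense and Sensibility
Austen: Sense and Sensibility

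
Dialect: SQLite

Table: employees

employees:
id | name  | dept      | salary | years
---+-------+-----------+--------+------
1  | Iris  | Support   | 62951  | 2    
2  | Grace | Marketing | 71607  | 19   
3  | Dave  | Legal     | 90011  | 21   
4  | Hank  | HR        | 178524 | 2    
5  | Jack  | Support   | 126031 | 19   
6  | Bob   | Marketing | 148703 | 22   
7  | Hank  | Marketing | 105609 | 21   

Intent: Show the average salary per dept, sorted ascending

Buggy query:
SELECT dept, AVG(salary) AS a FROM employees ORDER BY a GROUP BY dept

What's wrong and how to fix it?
Bug: ORDER BY appears before GROUP BY; SQL clause order requires GROUP BY first

Fix: Reorder: SELECT … FROM … GROUP BY … ORDER BY …

Corrected query:
SELECT dept, AVG(salary) AS a FROM employees GROUP BY dept ORDER BY a

Result:
dept      | a            
----------+--------------
Legal     | 90011        
Support   | 94491        
Marketing | 108639.666667
HR        | 178524       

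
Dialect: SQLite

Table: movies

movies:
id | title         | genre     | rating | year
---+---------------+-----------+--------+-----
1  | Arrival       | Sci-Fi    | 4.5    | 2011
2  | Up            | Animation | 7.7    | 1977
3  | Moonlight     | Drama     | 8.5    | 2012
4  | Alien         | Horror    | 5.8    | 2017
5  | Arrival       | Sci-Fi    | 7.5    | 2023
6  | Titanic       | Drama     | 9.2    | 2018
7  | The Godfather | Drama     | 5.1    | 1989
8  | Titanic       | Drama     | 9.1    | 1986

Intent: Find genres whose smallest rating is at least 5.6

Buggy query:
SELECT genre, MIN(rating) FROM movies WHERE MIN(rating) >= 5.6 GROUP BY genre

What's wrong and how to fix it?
Bug: MIN() in WHERE is a misuse of aggregate

Fix: Replace WHERE with HAVING after the GROUP BY

Corrected query:
SELECT genre, MIN(rating) FROM movies GROUP BY genre HAVING MIN(rating) >= 5.6

Result:
genre     | MIN(rating)
----------+------------
Animation | 7.7        
Horror    | 5.8        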